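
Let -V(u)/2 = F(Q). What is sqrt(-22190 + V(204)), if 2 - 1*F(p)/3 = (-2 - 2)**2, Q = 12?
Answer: I*sqrt(22106) ≈ 148.68*I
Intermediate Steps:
F(p) = -42 (F(p) = 6 - 3*(-2 - 2)**2 = 6 - 3*(-4)**2 = 6 - 3*16 = 6 - 48 = -42)
V(u) = 84 (V(u) = -2*(-42) = 84)
sqrt(-22190 + V(204)) = sqrt(-22190 + 84) = sqrt(-22106) = I*sqrt(22106)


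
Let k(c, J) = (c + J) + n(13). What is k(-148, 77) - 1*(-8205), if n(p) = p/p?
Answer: 8135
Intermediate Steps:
n(p) = 1
k(c, J) = 1 + J + c (k(c, J) = (c + J) + 1 = (J + c) + 1 = 1 + J + c)
k(-148, 77) - 1*(-8205) = (1 + 77 - 148) - 1*(-8205) = -70 + 8205 = 8135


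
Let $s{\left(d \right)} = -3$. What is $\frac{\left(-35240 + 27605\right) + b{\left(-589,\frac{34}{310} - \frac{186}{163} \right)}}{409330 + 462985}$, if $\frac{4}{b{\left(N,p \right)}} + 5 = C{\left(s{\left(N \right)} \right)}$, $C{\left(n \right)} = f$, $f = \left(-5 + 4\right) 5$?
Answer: $- \frac{38177}{4361575} \approx -0.008753$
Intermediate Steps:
$f = -5$ ($f = \left(-1\right) 5 = -5$)
$C{\left(n \right)} = -5$
$b{\left(N,p \right)} = - \frac{2}{5}$ ($b{\left(N,p \right)} = \frac{4}{-5 - 5} = \frac{4}{-10} = 4 \left(- \frac{1}{10}\right) = - \frac{2}{5}$)
$\frac{\left(-35240 + 27605\right) + b{\left(-589,\frac{34}{310} - \frac{186}{163} \right)}}{409330 + 462985} = \frac{\left(-35240 + 27605\right) - \frac{2}{5}}{409330 + 462985} = \frac{-7635 - \frac{2}{5}}{872315} = \left(- \frac{38177}{5}\right) \frac{1}{872315} = - \frac{38177}{4361575}$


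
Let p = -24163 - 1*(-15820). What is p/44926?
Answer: -8343/44926 ≈ -0.18571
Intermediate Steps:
p = -8343 (p = -24163 + 15820 = -8343)
p/44926 = -8343/44926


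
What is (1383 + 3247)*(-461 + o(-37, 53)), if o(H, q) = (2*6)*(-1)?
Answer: -2189990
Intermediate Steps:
o(H, q) = -12 (o(H, q) = 12*(-1) = -12)
(1383 + 3247)*(-461 + o(-37, 53)) = (1383 + 3247)*(-461 - 12) = 4630*(-473) = -2189990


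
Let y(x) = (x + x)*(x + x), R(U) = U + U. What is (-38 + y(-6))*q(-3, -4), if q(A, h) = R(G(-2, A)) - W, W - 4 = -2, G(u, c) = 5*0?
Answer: -212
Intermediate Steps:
G(u, c) = 0
R(U) = 2*U
W = 2 (W = 4 - 2 = 2)
q(A, h) = -2 (q(A, h) = 2*0 - 1*2 = 0 - 2 = -2)
y(x) = 4*x**2 (y(x) = (2*x)*(2*x) = 4*x**2)
(-38 + y(-6))*q(-3, -4) = (-38 + 4*(-6)**2)*(-2) = (-38 + 4*36)*(-2) = (-38 + 144)*(-2) = 106*(-2) = -212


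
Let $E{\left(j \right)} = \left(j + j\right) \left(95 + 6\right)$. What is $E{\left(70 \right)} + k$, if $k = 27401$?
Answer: $41541$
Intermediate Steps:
$E{\left(j \right)} = 202 j$ ($E{\left(j \right)} = 2 j 101 = 202 j$)
$E{\left(70 \right)} + k = 202 \cdot 70 + 27401 = 14140 + 27401 = 41541$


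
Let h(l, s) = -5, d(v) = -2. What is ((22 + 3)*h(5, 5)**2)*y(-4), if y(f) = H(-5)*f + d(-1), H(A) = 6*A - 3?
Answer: 81250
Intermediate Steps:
H(A) = -3 + 6*A
y(f) = -2 - 33*f (y(f) = (-3 + 6*(-5))*f - 2 = (-3 - 30)*f - 2 = -33*f - 2 = -2 - 33*f)
((22 + 3)*h(5, 5)**2)*y(-4) = ((22 + 3)*(-5)**2)*(-2 - 33*(-4)) = (25*25)*(-2 + 132) = 625*130 = 81250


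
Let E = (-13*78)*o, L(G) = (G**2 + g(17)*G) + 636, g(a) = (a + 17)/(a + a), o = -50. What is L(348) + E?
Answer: 172788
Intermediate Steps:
g(a) = (17 + a)/(2*a) (g(a) = (17 + a)/((2*a)) = (17 + a)*(1/(2*a)) = (17 + a)/(2*a))
L(G) = 636 + G + G**2 (L(G) = (G**2 + ((1/2)*(17 + 17)/17)*G) + 636 = (G**2 + ((1/2)*(1/17)*34)*G) + 636 = (G**2 + 1*G) + 636 = (G**2 + G) + 636 = (G + G**2) + 636 = 636 + G + G**2)
E = 50700 (E = -13*78*(-50) = -1014*(-50) = 50700)
L(348) + E = (636 + 348 + 348**2) + 50700 = (636 + 348 + 121104) + 50700 = 122088 + 50700 = 172788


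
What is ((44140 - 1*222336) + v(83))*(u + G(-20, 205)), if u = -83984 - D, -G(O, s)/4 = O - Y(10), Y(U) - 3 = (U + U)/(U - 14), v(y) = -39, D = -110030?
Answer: -4655141730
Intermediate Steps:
Y(U) = 3 + 2*U/(-14 + U) (Y(U) = 3 + (U + U)/(U - 14) = 3 + (2*U)/(-14 + U) = 3 + 2*U/(-14 + U))
G(O, s) = -8 - 4*O (G(O, s) = -4*(O - (-42 + 5*10)/(-14 + 10)) = -4*(O - (-42 + 50)/(-4)) = -4*(O - (-1)*8/4) = -4*(O - 1*(-2)) = -4*(O + 2) = -4*(2 + O) = -8 - 4*O)
u = 26046 (u = -83984 - 1*(-110030) = -83984 + 110030 = 26046)
((44140 - 1*222336) + v(83))*(u + G(-20, 205)) = ((44140 - 1*222336) - 39)*(26046 + (-8 - 4*(-20))) = ((44140 - 222336) - 39)*(26046 + (-8 + 80)) = (-178196 - 39)*(26046 + 72) = -178235*26118 = -4655141730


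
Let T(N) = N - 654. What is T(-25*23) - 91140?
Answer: -92369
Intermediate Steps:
T(N) = -654 + N
T(-25*23) - 91140 = (-654 - 25*23) - 91140 = (-654 - 575) - 91140 = -1229 - 91140 = -92369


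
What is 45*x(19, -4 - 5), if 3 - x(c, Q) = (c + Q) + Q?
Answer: 90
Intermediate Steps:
x(c, Q) = 3 - c - 2*Q (x(c, Q) = 3 - ((c + Q) + Q) = 3 - ((Q + c) + Q) = 3 - (c + 2*Q) = 3 + (-c - 2*Q) = 3 - c - 2*Q)
45*x(19, -4 - 5) = 45*(3 - 1*19 - 2*(-4 - 5)) = 45*(3 - 19 - 2*(-9)) = 45*(3 - 19 + 18) = 45*2 = 90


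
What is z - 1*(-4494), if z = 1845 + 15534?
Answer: 21873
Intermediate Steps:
z = 17379
z - 1*(-4494) = 17379 - 1*(-4494) = 17379 + 4494 = 21873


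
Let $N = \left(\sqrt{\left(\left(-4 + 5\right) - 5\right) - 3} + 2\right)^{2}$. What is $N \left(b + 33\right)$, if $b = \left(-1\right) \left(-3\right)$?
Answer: $-108 + 144 i \sqrt{7} \approx -108.0 + 380.99 i$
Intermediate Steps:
$b = 3$
$N = \left(2 + i \sqrt{7}\right)^{2}$ ($N = \left(\sqrt{\left(1 - 5\right) - 3} + 2\right)^{2} = \left(\sqrt{-4 - 3} + 2\right)^{2} = \left(\sqrt{-7} + 2\right)^{2} = \left(i \sqrt{7} + 2\right)^{2} = \left(2 + i \sqrt{7}\right)^{2} \approx -3.0 + 10.583 i$)
$N \left(b + 33\right) = \left(2 + i \sqrt{7}\right)^{2} \left(3 + 33\right) = \left(2 + i \sqrt{7}\right)^{2} \cdot 36 = 36 \left(2 + i \sqrt{7}\right)^{2}$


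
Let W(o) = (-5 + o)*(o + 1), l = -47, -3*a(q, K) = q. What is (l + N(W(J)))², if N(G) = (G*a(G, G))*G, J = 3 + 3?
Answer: 234256/9 ≈ 26028.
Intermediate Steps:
J = 6
a(q, K) = -q/3
W(o) = (1 + o)*(-5 + o) (W(o) = (-5 + o)*(1 + o) = (1 + o)*(-5 + o))
N(G) = -G³/3 (N(G) = (G*(-G/3))*G = (-G²/3)*G = -G³/3)
(l + N(W(J)))² = (-47 - (-5 + 6² - 4*6)³/3)² = (-47 - (-5 + 36 - 24)³/3)² = (-47 - ⅓*7³)² = (-47 - ⅓*343)² = (-47 - 343/3)² = (-484/3)² = 234256/9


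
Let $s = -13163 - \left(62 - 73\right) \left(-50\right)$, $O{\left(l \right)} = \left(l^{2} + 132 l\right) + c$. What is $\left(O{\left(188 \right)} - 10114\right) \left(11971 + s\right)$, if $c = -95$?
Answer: $-87014642$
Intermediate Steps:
$O{\left(l \right)} = -95 + l^{2} + 132 l$ ($O{\left(l \right)} = \left(l^{2} + 132 l\right) - 95 = -95 + l^{2} + 132 l$)
$s = -13713$ ($s = -13163 - \left(-11\right) \left(-50\right) = -13163 - 550 = -13713$)
$\left(O{\left(188 \right)} - 10114\right) \left(11971 + s\right) = \left(\left(-95 + 188^{2} + 132 \cdot 188\right) - 10114\right) \left(11971 - 13713\right) = \left(\left(-95 + 35344 + 24816\right) - 10114\right) \left(-1742\right) = \left(60065 - 10114\right) \left(-1742\right) = 49951 \left(-1742\right) = -87014642$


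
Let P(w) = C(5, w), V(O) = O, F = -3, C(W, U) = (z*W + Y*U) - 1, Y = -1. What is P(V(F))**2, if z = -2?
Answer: 64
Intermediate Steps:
C(W, U) = -1 - U - 2*W (C(W, U) = (-2*W - U) - 1 = (-U - 2*W) - 1 = -1 - U - 2*W)
P(w) = -11 - w (P(w) = -1 - w - 2*5 = -1 - w - 10 = -11 - w)
P(V(F))**2 = (-11 - 1*(-3))**2 = (-11 + 3)**2 = (-8)**2 = 64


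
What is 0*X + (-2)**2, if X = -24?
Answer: 4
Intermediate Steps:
0*X + (-2)**2 = 0*(-24) + (-2)**2 = 0 + 4 = 4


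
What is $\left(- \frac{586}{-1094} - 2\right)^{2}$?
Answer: $\frac{641601}{299209} \approx 2.1443$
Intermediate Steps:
$\left(- \frac{586}{-1094} - 2\right)^{2} = \left(\left(-586\right) \left(- \frac{1}{1094}\right) - 2\right)^{2} = \left(\frac{293}{547} - 2\right)^{2} = \left(- \frac{801}{547}\right)^{2} = \frac{641601}{299209}$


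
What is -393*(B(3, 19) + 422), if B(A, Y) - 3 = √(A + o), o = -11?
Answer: -167025 - 786*I*√2 ≈ -1.6703e+5 - 1111.6*I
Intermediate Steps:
B(A, Y) = 3 + √(-11 + A) (B(A, Y) = 3 + √(A - 11) = 3 + √(-11 + A))
-393*(B(3, 19) + 422) = -393*((3 + √(-11 + 3)) + 422) = -393*((3 + √(-8)) + 422) = -393*((3 + 2*I*√2) + 422) = -393*(425 + 2*I*√2) = -(167025 + 786*I*√2) = -167025 - 786*I*√2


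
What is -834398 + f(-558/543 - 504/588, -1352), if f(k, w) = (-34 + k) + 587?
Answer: -1056484003/1267 ≈ -8.3385e+5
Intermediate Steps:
f(k, w) = 553 + k
-834398 + f(-558/543 - 504/588, -1352) = -834398 + (553 + (-558/543 - 504/588)) = -834398 + (553 + (-558*1/543 - 504*1/588)) = -834398 + (553 + (-186/181 - 6/7)) = -834398 + (553 - 2388/1267) = -834398 + 698263/1267 = -1056484003/1267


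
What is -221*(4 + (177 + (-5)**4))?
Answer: -178126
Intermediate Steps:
-221*(4 + (177 + (-5)**4)) = -221*(4 + (177 + 625)) = -221*(4 + 802) = -221*806 = -178126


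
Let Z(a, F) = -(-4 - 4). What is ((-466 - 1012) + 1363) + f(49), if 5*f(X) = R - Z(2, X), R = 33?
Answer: -110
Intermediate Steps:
Z(a, F) = 8 (Z(a, F) = -1*(-8) = 8)
f(X) = 5 (f(X) = (33 - 1*8)/5 = (33 - 8)/5 = (⅕)*25 = 5)
((-466 - 1012) + 1363) + f(49) = ((-466 - 1012) + 1363) + 5 = (-1478 + 1363) + 5 = -115 + 5 = -110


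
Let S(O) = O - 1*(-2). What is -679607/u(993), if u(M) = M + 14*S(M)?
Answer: -679607/14923 ≈ -45.541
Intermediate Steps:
S(O) = 2 + O (S(O) = O + 2 = 2 + O)
u(M) = 28 + 15*M (u(M) = M + 14*(2 + M) = M + (28 + 14*M) = 28 + 15*M)
-679607/u(993) = -679607/(28 + 15*993) = -679607/(28 + 14895) = -679607/14923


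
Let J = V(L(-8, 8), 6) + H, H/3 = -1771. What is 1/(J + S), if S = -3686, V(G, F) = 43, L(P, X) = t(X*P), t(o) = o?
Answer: -1/8956 ≈ -0.00011166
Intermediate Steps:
L(P, X) = P*X (L(P, X) = X*P = P*X)
H = -5313 (H = 3*(-1771) = -5313)
J = -5270 (J = 43 - 5313 = -5270)
1/(J + S) = 1/(-5270 - 3686) = 1/(-8956) = -1/8956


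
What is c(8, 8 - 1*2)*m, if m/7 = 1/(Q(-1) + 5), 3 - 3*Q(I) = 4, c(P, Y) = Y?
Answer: 9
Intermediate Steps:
Q(I) = -⅓ (Q(I) = 1 - ⅓*4 = 1 - 4/3 = -⅓)
m = 3/2 (m = 7/(-⅓ + 5) = 7/(14/3) = 7*(3/14) = 3/2 ≈ 1.5000)
c(8, 8 - 1*2)*m = (8 - 1*2)*(3/2) = (8 - 2)*(3/2) = 6*(3/2) = 9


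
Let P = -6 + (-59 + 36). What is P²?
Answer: 841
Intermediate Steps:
P = -29 (P = -6 - 23 = -29)
P² = (-29)² = 841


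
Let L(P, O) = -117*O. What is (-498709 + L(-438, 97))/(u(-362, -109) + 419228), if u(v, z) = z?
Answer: -510058/419119 ≈ -1.2170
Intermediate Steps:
(-498709 + L(-438, 97))/(u(-362, -109) + 419228) = (-498709 - 117*97)/(-109 + 419228) = (-498709 - 11349)/419119 = -510058*1/419119 = -510058/419119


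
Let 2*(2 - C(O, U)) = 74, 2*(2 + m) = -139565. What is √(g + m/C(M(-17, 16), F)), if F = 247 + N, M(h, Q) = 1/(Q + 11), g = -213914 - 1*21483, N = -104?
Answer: I*√1143675470/70 ≈ 483.12*I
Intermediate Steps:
m = -139569/2 (m = -2 + (½)*(-139565) = -2 - 139565/2 = -139569/2 ≈ -69785.)
g = -235397 (g = -213914 - 21483 = -235397)
M(h, Q) = 1/(11 + Q)
F = 143 (F = 247 - 104 = 143)
C(O, U) = -35 (C(O, U) = 2 - ½*74 = 2 - 37 = -35)
√(g + m/C(M(-17, 16), F)) = √(-235397 - 139569/2/(-35)) = √(-235397 - 139569/2*(-1/35)) = √(-235397 + 139569/70) = √(-16338221/70) = I*√1143675470/70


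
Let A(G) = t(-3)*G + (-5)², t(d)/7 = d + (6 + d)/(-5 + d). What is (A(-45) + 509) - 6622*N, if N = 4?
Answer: -199127/8 ≈ -24891.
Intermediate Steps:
t(d) = 7*d + 7*(6 + d)/(-5 + d) (t(d) = 7*(d + (6 + d)/(-5 + d)) = 7*d + 7*(6 + d)/(-5 + d))
A(G) = 25 - 189*G/8 (A(G) = (7*(6 + (-3)² - 4*(-3))/(-5 - 3))*G + (-5)² = (7*(6 + 9 + 12)/(-8))*G + 25 = (7*(-⅛)*27)*G + 25 = -189*G/8 + 25 = 25 - 189*G/8)
(A(-45) + 509) - 6622*N = ((25 - 189/8*(-45)) + 509) - 6622*4 = ((25 + 8505/8) + 509) - 26488 = (8705/8 + 509) - 26488 = 12777/8 - 26488 = -199127/8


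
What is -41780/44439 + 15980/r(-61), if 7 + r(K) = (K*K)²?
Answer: -96294801550/102549169521 ≈ -0.93901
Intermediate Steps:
r(K) = -7 + K⁴ (r(K) = -7 + (K*K)² = -7 + (K²)² = -7 + K⁴)
-41780/44439 + 15980/r(-61) = -41780/44439 + 15980/(-7 + (-61)⁴) = -41780*1/44439 + 15980/(-7 + 13845841) = -41780/44439 + 15980/13845834 = -41780/44439 + 15980*(1/13845834) = -41780/44439 + 7990/6922917 = -96294801550/102549169521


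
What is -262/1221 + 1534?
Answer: 1872752/1221 ≈ 1533.8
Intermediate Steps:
-262/1221 + 1534 = 1872752/1221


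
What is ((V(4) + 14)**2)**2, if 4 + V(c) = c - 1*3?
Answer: 14641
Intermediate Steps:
V(c) = -7 + c (V(c) = -4 + (c - 1*3) = -4 + (c - 3) = -4 + (-3 + c) = -7 + c)
((V(4) + 14)**2)**2 = (((-7 + 4) + 14)**2)**2 = ((-3 + 14)**2)**2 = (11**2)**2 = 121**2 = 14641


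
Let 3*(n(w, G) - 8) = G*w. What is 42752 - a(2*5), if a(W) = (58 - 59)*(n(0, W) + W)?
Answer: 42770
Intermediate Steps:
n(w, G) = 8 + G*w/3 (n(w, G) = 8 + (G*w)/3 = 8 + G*w/3)
a(W) = -8 - W (a(W) = (58 - 59)*((8 + (1/3)*W*0) + W) = -((8 + 0) + W) = -(8 + W) = -8 - W)
42752 - a(2*5) = 42752 - (-8 - 2*5) = 42752 - (-8 - 1*10) = 42752 - (-8 - 10) = 42752 - 1*(-18) = 42752 + 18 = 42770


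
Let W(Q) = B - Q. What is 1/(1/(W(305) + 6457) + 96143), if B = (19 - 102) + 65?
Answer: 6134/589741163 ≈ 1.0401e-5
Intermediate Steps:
B = -18 (B = -83 + 65 = -18)
W(Q) = -18 - Q
1/(1/(W(305) + 6457) + 96143) = 1/(1/((-18 - 1*305) + 6457) + 96143) = 1/(1/((-18 - 305) + 6457) + 96143) = 1/(1/(-323 + 6457) + 96143) = 1/(1/6134 + 96143) = 1/(589741163/6134) = 6134/589741163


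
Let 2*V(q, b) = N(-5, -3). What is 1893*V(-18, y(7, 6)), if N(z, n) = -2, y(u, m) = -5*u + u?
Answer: -1893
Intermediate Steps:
y(u, m) = -4*u
V(q, b) = -1 (V(q, b) = (½)*(-2) = -1)
1893*V(-18, y(7, 6)) = 1893*(-1) = -1893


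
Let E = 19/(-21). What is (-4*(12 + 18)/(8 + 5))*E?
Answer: 760/91 ≈ 8.3517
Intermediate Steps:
E = -19/21 (E = 19*(-1/21) = -19/21 ≈ -0.90476)
(-4*(12 + 18)/(8 + 5))*E = -4*(12 + 18)/(8 + 5)*(-19/21) = -120/13*(-19/21) = 760/91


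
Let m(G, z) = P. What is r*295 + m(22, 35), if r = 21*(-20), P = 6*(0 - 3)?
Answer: -123918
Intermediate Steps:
P = -18 (P = 6*(-3) = -18)
m(G, z) = -18
r = -420
r*295 + m(22, 35) = -420*295 - 18 = -123900 - 18 = -123918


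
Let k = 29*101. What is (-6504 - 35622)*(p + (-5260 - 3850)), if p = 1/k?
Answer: 1124056019814/2929 ≈ 3.8377e+8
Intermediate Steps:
k = 2929
p = 1/2929 ≈ 0.00034141
(-6504 - 35622)*(p + (-5260 - 3850)) = (-6504 - 35622)*(1/2929 + (-5260 - 3850)) = -42126*(1/2929 - 9110) = -42126*(-26683189/2929) = 1124056019814/2929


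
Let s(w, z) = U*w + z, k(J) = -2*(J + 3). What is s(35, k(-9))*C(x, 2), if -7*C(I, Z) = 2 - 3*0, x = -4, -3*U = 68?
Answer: 4688/21 ≈ 223.24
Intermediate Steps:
U = -68/3 (U = -1/3*68 = -68/3 ≈ -22.667)
k(J) = -6 - 2*J (k(J) = -2*(3 + J) = -6 - 2*J)
s(w, z) = z - 68*w/3 (s(w, z) = -68*w/3 + z = z - 68*w/3)
C(I, Z) = -2/7 (C(I, Z) = -(2 - 3*0)/7 = -(2 + 0)/7 = -1/7*2 = -2/7)
s(35, k(-9))*C(x, 2) = ((-6 - 2*(-9)) - 68/3*35)*(-2/7) = ((-6 + 18) - 2380/3)*(-2/7) = (12 - 2380/3)*(-2/7) = -2344/3*(-2/7) = 4688/21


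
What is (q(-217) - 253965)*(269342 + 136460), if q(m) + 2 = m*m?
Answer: -83951506156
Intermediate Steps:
q(m) = -2 + m**2 (q(m) = -2 + m*m = -2 + m**2)
(q(-217) - 253965)*(269342 + 136460) = ((-2 + (-217)**2) - 253965)*(269342 + 136460) = ((-2 + 47089) - 253965)*405802 = (47087 - 253965)*405802 = -206878*405802 = -83951506156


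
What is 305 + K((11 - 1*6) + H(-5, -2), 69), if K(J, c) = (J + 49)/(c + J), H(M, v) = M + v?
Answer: 20482/67 ≈ 305.70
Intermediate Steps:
K(J, c) = (49 + J)/(J + c)
305 + K((11 - 1*6) + H(-5, -2), 69) = 305 + (49 + ((11 - 1*6) + (-5 - 2)))/(((11 - 1*6) + (-5 - 2)) + 69) = 305 + (49 + ((11 - 6) - 7))/(((11 - 6) - 7) + 69) = 305 + (49 + (5 - 7))/((5 - 7) + 69) = 305 + (49 - 2)/(-2 + 69) = 305 + 47/67 = 20482/67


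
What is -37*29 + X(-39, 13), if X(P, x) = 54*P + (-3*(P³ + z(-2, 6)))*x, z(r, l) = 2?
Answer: 2310184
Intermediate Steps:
X(P, x) = 54*P + x*(-6 - 3*P³) (X(P, x) = 54*P + (-3*(P³ + 2))*x = 54*P + (-3*(2 + P³))*x = 54*P + (-6 - 3*P³)*x = 54*P + x*(-6 - 3*P³))
-37*29 + X(-39, 13) = -37*29 + (-6*13 + 54*(-39) - 3*13*(-39)³) = -1073 + (-78 - 2106 - 3*13*(-59319)) = -1073 + (-78 - 2106 + 2313441) = -1073 + 2311257 = 2310184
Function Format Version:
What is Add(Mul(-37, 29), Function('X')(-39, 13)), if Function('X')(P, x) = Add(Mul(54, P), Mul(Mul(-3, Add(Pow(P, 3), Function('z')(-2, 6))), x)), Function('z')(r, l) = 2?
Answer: 2310184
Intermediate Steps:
Function('X')(P, x) = Add(Mul(54, P), Mul(x, Add(-6, Mul(-3, Pow(P, 3))))) (Function('X')(P, x) = Add(Mul(54, P), Mul(Mul(-3, Add(Pow(P, 3), 2)), x)) = Add(Mul(54, P), Mul(Mul(-3, Add(2, Pow(P, 3))), x)) = Add(Mul(54, P), Mul(Add(-6, Mul(-3, Pow(P, 3))), x)) = Add(Mul(54, P), Mul(x, Add(-6, Mul(-3, Pow(P, 3))))))
Add(Mul(-37, 29), Function('X')(-39, 13)) = Add(Mul(-37, 29), Add(Mul(-6, 13), Mul(54, -39), Mul(-3, 13, Pow(-39, 3)))) = Add(-1073, Add(-78, -2106, Mul(-3, 13, -59319))) = Add(-1073, Add(-78, -2106, 2313441)) = Add(-1073, 2311257) = 2310184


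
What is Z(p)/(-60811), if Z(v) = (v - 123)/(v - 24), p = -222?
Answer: -115/4986502 ≈ -2.3062e-5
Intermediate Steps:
Z(v) = (-123 + v)/(-24 + v)
Z(p)/(-60811) = ((-123 - 222)/(-24 - 222))/(-60811) = (-345/(-246))*(-1/60811) = -1/246*(-345)*(-1/60811) = (115/82)*(-1/60811) = -115/4986502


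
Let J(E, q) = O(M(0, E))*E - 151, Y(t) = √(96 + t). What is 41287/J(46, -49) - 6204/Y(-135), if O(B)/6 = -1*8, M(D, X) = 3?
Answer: -41287/2359 + 2068*I*√39/13 ≈ -17.502 + 993.44*I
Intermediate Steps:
O(B) = -48 (O(B) = 6*(-1*8) = 6*(-8) = -48)
J(E, q) = -151 - 48*E (J(E, q) = -48*E - 151 = -151 - 48*E)
41287/J(46, -49) - 6204/Y(-135) = 41287/(-151 - 48*46) - 6204/√(96 - 135) = 41287/(-151 - 2208) - 6204*(-I*√39/39) = 41287/(-2359) - 6204*(-I*√39/39) = 41287*(-1/2359) - (-2068)*I*√39/13 = -41287/2359 + 2068*I*√39/13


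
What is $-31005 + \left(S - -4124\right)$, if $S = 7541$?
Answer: $-19340$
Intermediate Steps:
$-31005 + \left(S - -4124\right) = -31005 + \left(7541 - -4124\right) = -31005 + \left(7541 + 4124\right) = -31005 + 11665 = -19340$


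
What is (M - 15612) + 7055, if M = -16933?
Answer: -25490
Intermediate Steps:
(M - 15612) + 7055 = (-16933 - 15612) + 7055 = -32545 + 7055 = -25490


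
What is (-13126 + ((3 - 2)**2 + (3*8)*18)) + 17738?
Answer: 5045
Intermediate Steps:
(-13126 + ((3 - 2)**2 + (3*8)*18)) + 17738 = (-13126 + (1**2 + 24*18)) + 17738 = (-13126 + (1 + 432)) + 17738 = (-13126 + 433) + 17738 = -12693 + 17738 = 5045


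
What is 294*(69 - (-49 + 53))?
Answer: 19110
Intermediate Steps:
294*(69 - (-49 + 53)) = 294*(69 - 1*4) = 294*(69 - 4) = 294*65 = 19110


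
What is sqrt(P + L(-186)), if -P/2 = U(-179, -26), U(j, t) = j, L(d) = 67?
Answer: 5*sqrt(17) ≈ 20.616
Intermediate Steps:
P = 358 (P = -2*(-179) = 358)
sqrt(P + L(-186)) = sqrt(358 + 67) = sqrt(425) = 5*sqrt(17)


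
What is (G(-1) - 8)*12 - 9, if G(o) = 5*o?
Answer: -165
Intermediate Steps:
(G(-1) - 8)*12 - 9 = (5*(-1) - 8)*12 - 9 = (-5 - 8)*12 - 9 = -13*12 - 9 = -156 - 9 = -165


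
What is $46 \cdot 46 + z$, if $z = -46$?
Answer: $2070$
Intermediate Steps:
$46 \cdot 46 + z = 46 \cdot 46 - 46 = 2116 - 46 = 2070$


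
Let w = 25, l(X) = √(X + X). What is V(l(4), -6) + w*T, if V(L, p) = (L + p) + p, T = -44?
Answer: -1112 + 2*√2 ≈ -1109.2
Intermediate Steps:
l(X) = √2*√X (l(X) = √(2*X) = √2*√X)
V(L, p) = L + 2*p
V(l(4), -6) + w*T = (√2*√4 + 2*(-6)) + 25*(-44) = (√2*2 - 12) - 1100 = (2*√2 - 12) - 1100 = (-12 + 2*√2) - 1100 = -1112 + 2*√2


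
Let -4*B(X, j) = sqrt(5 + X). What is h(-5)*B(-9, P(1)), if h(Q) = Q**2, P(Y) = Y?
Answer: -25*I/2 ≈ -12.5*I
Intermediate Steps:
B(X, j) = -sqrt(5 + X)/4
h(-5)*B(-9, P(1)) = (-5)**2*(-sqrt(5 - 9)/4) = 25*(-I/2) = -25*I/2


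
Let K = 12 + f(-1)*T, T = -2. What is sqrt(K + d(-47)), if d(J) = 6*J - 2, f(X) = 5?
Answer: I*sqrt(282) ≈ 16.793*I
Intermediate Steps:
d(J) = -2 + 6*J
K = 2 (K = 12 + 5*(-2) = 12 - 10 = 2)
sqrt(K + d(-47)) = sqrt(2 + (-2 + 6*(-47))) = sqrt(2 + (-2 - 282)) = sqrt(2 - 284) = sqrt(-282) = I*sqrt(282)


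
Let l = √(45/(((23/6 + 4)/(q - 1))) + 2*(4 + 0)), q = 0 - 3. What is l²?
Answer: -704/47 ≈ -14.979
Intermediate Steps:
q = -3
l = 8*I*√517/47 (l = √(45/(((23/6 + 4)/(-3 - 1))) + 2*(4 + 0)) = √(45/(((23*(⅙) + 4)/(-4))) + 2*4) = √(45/(((23/6 + 4)*(-¼))) + 8) = √(45/(((47/6)*(-¼))) + 8) = √(45/(-47/24) + 8) = √(45*(-24/47) + 8) = √(-1080/47 + 8) = √(-704/47) = 8*I*√517/47 ≈ 3.8702*I)
l² = (8*I*√517/47)² = -704/47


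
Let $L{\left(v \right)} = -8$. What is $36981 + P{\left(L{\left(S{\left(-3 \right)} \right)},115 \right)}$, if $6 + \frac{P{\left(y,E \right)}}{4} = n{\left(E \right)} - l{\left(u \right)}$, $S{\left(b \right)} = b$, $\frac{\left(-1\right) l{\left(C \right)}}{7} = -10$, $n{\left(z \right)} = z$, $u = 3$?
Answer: $37137$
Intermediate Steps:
$l{\left(C \right)} = 70$ ($l{\left(C \right)} = \left(-7\right) \left(-10\right) = 70$)
$P{\left(y,E \right)} = -304 + 4 E$ ($P{\left(y,E \right)} = -24 + 4 \left(E - 70\right) = -24 + 4 \left(-70 + E\right) = -24 + \left(-280 + 4 E\right) = -304 + 4 E$)
$36981 + P{\left(L{\left(S{\left(-3 \right)} \right)},115 \right)} = 36981 + \left(-304 + 4 \cdot 115\right) = 36981 + \left(-304 + 460\right) = 36981 + 156 = 37137$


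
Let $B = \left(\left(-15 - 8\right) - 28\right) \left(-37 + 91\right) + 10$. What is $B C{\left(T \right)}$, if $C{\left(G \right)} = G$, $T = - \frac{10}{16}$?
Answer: $1715$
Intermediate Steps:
$T = - \frac{5}{8}$ ($T = \left(-10\right) \frac{1}{16} = - \frac{5}{8} \approx -0.625$)
$B = -2744$ ($B = \left(\left(-15 - 8\right) - 28\right) 54 + 10 = \left(-23 - 28\right) 54 + 10 = \left(-51\right) 54 + 10 = -2754 + 10 = -2744$)
$B C{\left(T \right)} = \left(-2744\right) \left(- \frac{5}{8}\right) = 1715$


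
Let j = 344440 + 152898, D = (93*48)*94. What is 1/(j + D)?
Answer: 1/916954 ≈ 1.0906e-6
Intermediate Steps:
D = 419616 (D = 4464*94 = 419616)
j = 497338
1/(j + D) = 1/(497338 + 419616) = 1/916954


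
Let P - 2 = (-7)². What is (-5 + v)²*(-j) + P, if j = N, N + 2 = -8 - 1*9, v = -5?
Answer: 1951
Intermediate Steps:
P = 51 (P = 2 + (-7)² = 2 + 49 = 51)
N = -19 (N = -2 + (-8 - 1*9) = -2 + (-8 - 9) = -2 - 17 = -19)
j = -19
(-5 + v)²*(-j) + P = (-5 - 5)²*(-1*(-19)) + 51 = (-10)²*19 + 51 = 100*19 + 51 = 1900 + 51 = 1951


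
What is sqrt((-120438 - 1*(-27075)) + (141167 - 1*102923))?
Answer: I*sqrt(55119) ≈ 234.77*I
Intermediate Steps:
sqrt((-120438 - 1*(-27075)) + (141167 - 1*102923)) = sqrt((-120438 + 27075) + (141167 - 102923)) = sqrt(-93363 + 38244) = sqrt(-55119) = I*sqrt(55119)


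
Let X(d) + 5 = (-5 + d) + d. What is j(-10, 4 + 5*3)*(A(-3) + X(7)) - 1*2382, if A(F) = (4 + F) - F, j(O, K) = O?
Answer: -2462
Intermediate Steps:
X(d) = -10 + 2*d (X(d) = -5 + ((-5 + d) + d) = -5 + (-5 + 2*d) = -10 + 2*d)
A(F) = 4
j(-10, 4 + 5*3)*(A(-3) + X(7)) - 1*2382 = -10*(4 + (-10 + 2*7)) - 1*2382 = -10*(4 + (-10 + 14)) - 2382 = -10*(4 + 4) - 2382 = -10*8 - 2382 = -80 - 2382 = -2462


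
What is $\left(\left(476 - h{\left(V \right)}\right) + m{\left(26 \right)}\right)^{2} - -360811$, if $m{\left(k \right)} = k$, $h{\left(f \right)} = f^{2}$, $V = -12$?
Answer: $488975$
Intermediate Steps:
$\left(\left(476 - h{\left(V \right)}\right) + m{\left(26 \right)}\right)^{2} - -360811 = \left(\left(476 - \left(-12\right)^{2}\right) + 26\right)^{2} - -360811 = \left(\left(476 - 144\right) + 26\right)^{2} + 360811 = \left(332 + 26\right)^{2} + 360811 = 358^{2} + 360811 = 128164 + 360811 = 488975$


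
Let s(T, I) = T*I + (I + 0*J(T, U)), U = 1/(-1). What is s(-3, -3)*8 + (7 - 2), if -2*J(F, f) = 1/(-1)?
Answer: 53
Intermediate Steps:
U = -1 (U = 1*(-1) = -1)
J(F, f) = ½ (J(F, f) = -½/(-1) = -½*(-1) = ½)
s(T, I) = I + I*T (s(T, I) = T*I + (I + 0*(½)) = I*T + (I + 0) = I*T + I = I + I*T)
s(-3, -3)*8 + (7 - 2) = -3*(1 - 3)*8 + (7 - 2) = -3*(-2)*8 + 5 = 6*8 + 5 = 48 + 5 = 53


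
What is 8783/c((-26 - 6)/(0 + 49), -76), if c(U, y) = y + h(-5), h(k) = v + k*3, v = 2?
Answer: -8783/89 ≈ -98.685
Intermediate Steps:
h(k) = 2 + 3*k (h(k) = 2 + k*3 = 2 + 3*k)
c(U, y) = -13 + y (c(U, y) = y + (2 + 3*(-5)) = y + (2 - 15) = y - 13 = -13 + y)
8783/c((-26 - 6)/(0 + 49), -76) = 8783/(-13 - 76) = 8783/(-89) = 8783*(-1/89) = -8783/89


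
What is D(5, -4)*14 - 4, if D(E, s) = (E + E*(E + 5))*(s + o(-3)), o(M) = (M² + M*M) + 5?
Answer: 14626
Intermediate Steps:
o(M) = 5 + 2*M² (o(M) = (M² + M²) + 5 = 2*M² + 5 = 5 + 2*M²)
D(E, s) = (23 + s)*(E + E*(5 + E)) (D(E, s) = (E + E*(E + 5))*(s + (5 + 2*(-3)²)) = (E + E*(5 + E))*(s + (5 + 2*9)) = (E + E*(5 + E))*(s + (5 + 18)) = (E + E*(5 + E))*(s + 23) = (E + E*(5 + E))*(23 + s) = (23 + s)*(E + E*(5 + E)))
D(5, -4)*14 - 4 = (5*(138 + 6*(-4) + 23*5 + 5*(-4)))*14 - 4 = (5*(138 - 24 + 115 - 20))*14 - 4 = (5*209)*14 - 4 = 1045*14 - 4 = 14630 - 4 = 14626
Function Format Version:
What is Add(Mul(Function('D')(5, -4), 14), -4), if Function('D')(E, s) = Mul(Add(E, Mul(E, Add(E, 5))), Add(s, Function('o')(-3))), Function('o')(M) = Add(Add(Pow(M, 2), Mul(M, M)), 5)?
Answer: 14626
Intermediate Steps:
Function('o')(M) = Add(5, Mul(2, Pow(M, 2))) (Function('o')(M) = Add(Add(Pow(M, 2), Pow(M, 2)), 5) = Add(Mul(2, Pow(M, 2)), 5) = Add(5, Mul(2, Pow(M, 2))))
Function('D')(E, s) = Mul(Add(23, s), Add(E, Mul(E, Add(5, E)))) (Function('D')(E, s) = Mul(Add(E, Mul(E, Add(E, 5))), Add(s, Add(5, Mul(2, Pow(-3, 2))))) = Mul(Add(E, Mul(E, Add(5, E))), Add(s, Add(5, Mul(2, 9)))) = Mul(Add(E, Mul(E, Add(5, E))), Add(s, Add(5, 18))) = Mul(Add(E, Mul(E, Add(5, E))), Add(s, 23)) = Mul(Add(E, Mul(E, Add(5, E))), Add(23, s)) = Mul(Add(23, s), Add(E, Mul(E, Add(5, E)))))
Add(Mul(Function('D')(5, -4), 14), -4) = Add(Mul(Mul(5, Add(138, Mul(6, -4), Mul(23, 5), Mul(5, -4))), 14), -4) = Add(Mul(Mul(5, Add(138, -24, 115, -20)), 14), -4) = Add(Mul(Mul(5, 209), 14), -4) = Add(Mul(1045, 14), -4) = Add(14630, -4) = 14626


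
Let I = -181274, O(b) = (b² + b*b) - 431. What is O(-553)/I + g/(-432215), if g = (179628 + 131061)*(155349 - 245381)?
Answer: 21761044941459/336263270 ≈ 64714.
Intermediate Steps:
g = -27971952048 (g = 310689*(-90032) = -27971952048)
O(b) = -431 + 2*b² (O(b) = (b² + b²) - 431 = 2*b² - 431 = -431 + 2*b²)
O(-553)/I + g/(-432215) = (-431 + 2*(-553)²)/(-181274) - 27971952048/(-432215) = (-431 + 2*305809)*(-1/181274) - 27971952048*(-1/432215) = (-431 + 611618)*(-1/181274) + 27971952048/432215 = 611187*(-1/181274) + 27971952048/432215 = -611187/181274 + 27971952048/432215 = 21761044941459/336263270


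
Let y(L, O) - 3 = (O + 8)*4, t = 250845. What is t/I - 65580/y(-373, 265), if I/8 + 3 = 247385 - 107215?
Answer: -4884169307/81857528 ≈ -59.667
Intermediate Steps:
y(L, O) = 35 + 4*O (y(L, O) = 3 + (O + 8)*4 = 3 + (8 + O)*4 = 3 + (32 + 4*O) = 35 + 4*O)
I = 1121336 (I = -24 + 8*(247385 - 107215) = -24 + 8*140170 = -24 + 1121360 = 1121336)
t/I - 65580/y(-373, 265) = 250845/1121336 - 65580/(35 + 4*265) = 250845*(1/1121336) - 65580/(35 + 1060) = 250845/1121336 - 65580/1095 = 250845/1121336 - 65580*1/1095 = 250845/1121336 - 4372/73 = -4884169307/81857528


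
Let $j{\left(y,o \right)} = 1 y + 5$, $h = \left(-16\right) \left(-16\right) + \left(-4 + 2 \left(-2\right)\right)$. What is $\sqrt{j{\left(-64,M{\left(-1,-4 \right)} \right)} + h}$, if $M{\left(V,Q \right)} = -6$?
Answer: $3 \sqrt{21} \approx 13.748$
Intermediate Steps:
$h = 248$ ($h = 256 - 8 = 248$)
$j{\left(y,o \right)} = 5 + y$ ($j{\left(y,o \right)} = y + 5 = 5 + y$)
$\sqrt{j{\left(-64,M{\left(-1,-4 \right)} \right)} + h} = \sqrt{\left(5 - 64\right) + 248} = \sqrt{-59 + 248} = \sqrt{189} = 3 \sqrt{21}$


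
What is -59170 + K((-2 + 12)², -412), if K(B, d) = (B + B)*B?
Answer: -39170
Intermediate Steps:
K(B, d) = 2*B² (K(B, d) = (2*B)*B = 2*B²)
-59170 + K((-2 + 12)², -412) = -59170 + 2*((-2 + 12)²)² = -59170 + 2*(10²)² = -59170 + 2*100² = -59170 + 2*10000 = -59170 + 20000 = -39170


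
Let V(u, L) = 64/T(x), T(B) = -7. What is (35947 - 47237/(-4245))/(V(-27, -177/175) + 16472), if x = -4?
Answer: 267123941/122298450 ≈ 2.1842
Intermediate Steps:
V(u, L) = -64/7 (V(u, L) = 64/(-7) = 64*(-⅐) = -64/7)
(35947 - 47237/(-4245))/(V(-27, -177/175) + 16472) = (35947 - 47237/(-4245))/(-64/7 + 16472) = (35947 - 47237*(-1/4245))/(115240/7) = (35947 + 47237/4245)*(7/115240) = (152642252/4245)*(7/115240) = 267123941/122298450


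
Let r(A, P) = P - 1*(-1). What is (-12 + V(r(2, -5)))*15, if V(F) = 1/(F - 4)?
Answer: -1455/8 ≈ -181.88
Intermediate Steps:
r(A, P) = 1 + P (r(A, P) = P + 1 = 1 + P)
V(F) = 1/(-4 + F)
(-12 + V(r(2, -5)))*15 = (-12 + 1/(-4 + (1 - 5)))*15 = (-12 + 1/(-4 - 4))*15 = (-12 + 1/(-8))*15 = (-12 - ⅛)*15 = -97/8*15 = -1455/8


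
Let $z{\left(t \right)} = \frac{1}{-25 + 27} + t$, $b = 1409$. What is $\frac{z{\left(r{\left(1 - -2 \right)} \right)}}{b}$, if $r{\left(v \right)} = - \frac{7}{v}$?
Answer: $- \frac{11}{8454} \approx -0.0013012$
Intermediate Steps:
$z{\left(t \right)} = \frac{1}{2} + t$
$\frac{z{\left(r{\left(1 - -2 \right)} \right)}}{b} = \frac{\frac{1}{2} - \frac{7}{1 - -2}}{1409} = \left(\frac{1}{2} - \frac{7}{1 + 2}\right) \frac{1}{1409} = \left(\frac{1}{2} - \frac{7}{3}\right) \frac{1}{1409} = \left(- \frac{11}{6}\right) \frac{1}{1409} = - \frac{11}{8454}$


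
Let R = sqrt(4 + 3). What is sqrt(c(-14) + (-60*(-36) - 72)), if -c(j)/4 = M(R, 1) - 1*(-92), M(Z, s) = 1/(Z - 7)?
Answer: sqrt(1720 + 4/(7 - sqrt(7))) ≈ 41.484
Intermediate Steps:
R = sqrt(7) ≈ 2.6458
M(Z, s) = 1/(-7 + Z)
c(j) = -368 - 4/(-7 + sqrt(7)) (c(j) = -4*(1/(-7 + sqrt(7)) - 1*(-92)) = -4*(1/(-7 + sqrt(7)) + 92) = -4*(92 + 1/(-7 + sqrt(7))) = -368 - 4/(-7 + sqrt(7)))
sqrt(c(-14) + (-60*(-36) - 72)) = sqrt((-1102/3 + 2*sqrt(7)/21) + (-60*(-36) - 72)) = sqrt((-1102/3 + 2*sqrt(7)/21) + (2160 - 72)) = sqrt((-1102/3 + 2*sqrt(7)/21) + 2088) = sqrt(5162/3 + 2*sqrt(7)/21)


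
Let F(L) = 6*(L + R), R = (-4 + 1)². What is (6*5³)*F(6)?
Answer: 67500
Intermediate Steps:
R = 9 (R = (-3)² = 9)
F(L) = 54 + 6*L (F(L) = 6*(L + 9) = 6*(9 + L) = 54 + 6*L)
(6*5³)*F(6) = (6*5³)*(54 + 6*6) = (6*125)*(54 + 36) = 750*90 = 67500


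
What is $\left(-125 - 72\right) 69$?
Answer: $-13593$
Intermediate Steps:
$\left(-125 - 72\right) 69 = \left(-197\right) 69 = -13593$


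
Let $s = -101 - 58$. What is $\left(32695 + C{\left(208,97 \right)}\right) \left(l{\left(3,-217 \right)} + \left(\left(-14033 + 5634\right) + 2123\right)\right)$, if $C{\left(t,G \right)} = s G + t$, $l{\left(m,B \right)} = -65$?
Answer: $-110840680$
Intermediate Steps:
$s = -159$ ($s = -101 - 58 = -159$)
$C{\left(t,G \right)} = t - 159 G$ ($C{\left(t,G \right)} = - 159 G + t = t - 159 G$)
$\left(32695 + C{\left(208,97 \right)}\right) \left(l{\left(3,-217 \right)} + \left(\left(-14033 + 5634\right) + 2123\right)\right) = \left(32695 + \left(208 - 15423\right)\right) \left(-65 + \left(\left(-14033 + 5634\right) + 2123\right)\right) = \left(32695 + \left(208 - 15423\right)\right) \left(-65 + \left(-8399 + 2123\right)\right) = \left(32695 - 15215\right) \left(-65 - 6276\right) = 17480 \left(-6341\right) = -110840680$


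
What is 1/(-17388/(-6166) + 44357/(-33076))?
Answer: 101973308/150810113 ≈ 0.67617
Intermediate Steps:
1/(-17388/(-6166) + 44357/(-33076)) = 1/(-17388*(-1/6166) + 44357*(-1/33076)) = 1/(8694/3083 - 44357/33076) = 1/(150810113/101973308) = 101973308/150810113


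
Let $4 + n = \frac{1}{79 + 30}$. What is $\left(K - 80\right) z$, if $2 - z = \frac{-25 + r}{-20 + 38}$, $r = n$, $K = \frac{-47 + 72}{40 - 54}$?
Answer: $- \frac{289685}{981} \approx -295.3$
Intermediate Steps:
$K = - \frac{25}{14}$ ($K = \frac{25}{-14} = 25 \left(- \frac{1}{14}\right) = - \frac{25}{14} \approx -1.7857$)
$n = - \frac{435}{109}$ ($n = -4 + \frac{1}{79 + 30} = -4 + \frac{1}{109} = - \frac{435}{109} \approx -3.9908$)
$r = - \frac{435}{109} \approx -3.9908$
$z = \frac{3542}{981}$ ($z = 2 - \frac{-25 - \frac{435}{109}}{-20 + 38} = 2 - - \frac{3160}{109 \cdot 18} = 2 - \left(- \frac{3160}{109}\right) \frac{1}{18} = 2 - - \frac{1580}{981} = 2 + \frac{1580}{981} = \frac{3542}{981} \approx 3.6106$)
$\left(K - 80\right) z = \left(- \frac{25}{14} - 80\right) \frac{3542}{981} = \left(- \frac{1145}{14}\right) \frac{3542}{981} = - \frac{289685}{981}$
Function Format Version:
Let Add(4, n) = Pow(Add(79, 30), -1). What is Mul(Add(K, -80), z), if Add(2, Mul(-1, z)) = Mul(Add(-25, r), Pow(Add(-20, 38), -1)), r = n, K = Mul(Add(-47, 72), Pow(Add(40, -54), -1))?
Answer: Rational(-289685, 981) ≈ -295.30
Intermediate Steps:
K = Rational(-25, 14) (K = Mul(25, Pow(-14, -1)) = Mul(25, Rational(-1, 14)) = Rational(-25, 14) ≈ -1.7857)
n = Rational(-435, 109) (n = Add(-4, Pow(Add(79, 30), -1)) = Add(-4, Pow(109, -1)) = Add(-4, Rational(1, 109)) = Rational(-435, 109) ≈ -3.9908)
r = Rational(-435, 109) ≈ -3.9908
z = Rational(3542, 981) (z = Add(2, Mul(-1, Mul(Add(-25, Rational(-435, 109)), Pow(Add(-20, 38), -1)))) = Add(2, Mul(-1, Mul(Rational(-3160, 109), Pow(18, -1)))) = Add(2, Mul(-1, Mul(Rational(-3160, 109), Rational(1, 18)))) = Add(2, Mul(-1, Rational(-1580, 981))) = Add(2, Rational(1580, 981)) = Rational(3542, 981) ≈ 3.6106)
Mul(Add(K, -80), z) = Mul(Add(Rational(-25, 14), -80), Rational(3542, 981)) = Mul(Rational(-1145, 14), Rational(3542, 981)) = Rational(-289685, 981)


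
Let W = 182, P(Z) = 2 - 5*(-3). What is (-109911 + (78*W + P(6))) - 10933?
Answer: -106631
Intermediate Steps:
P(Z) = 17 (P(Z) = 2 + 15 = 17)
(-109911 + (78*W + P(6))) - 10933 = (-109911 + (78*182 + 17)) - 10933 = (-109911 + (14196 + 17)) - 10933 = (-109911 + 14213) - 10933 = -95698 - 10933 = -106631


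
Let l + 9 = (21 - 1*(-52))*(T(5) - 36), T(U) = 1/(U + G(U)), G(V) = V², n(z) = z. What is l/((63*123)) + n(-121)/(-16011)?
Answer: -6546733/19693530 ≈ -0.33243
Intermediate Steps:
T(U) = 1/(U + U²)
l = -79037/30 (l = -9 + (21 - 1*(-52))*(1/(5*(1 + 5)) - 36) = -9 + (21 + 52)*((⅕)/6 - 36) = -9 + 73*((⅕)*(⅙) - 36) = -9 + 73*(1/30 - 36) = -9 + 73*(-1079/30) = -9 - 78767/30 = -79037/30 ≈ -2634.6)
l/((63*123)) + n(-121)/(-16011) = -79037/(30*(63*123)) - 121/(-16011) = -79037/30/7749 - 121*(-1/16011) = -79037/30*1/7749 + 121/16011 = -11291/33210 + 121/16011 = -6546733/19693530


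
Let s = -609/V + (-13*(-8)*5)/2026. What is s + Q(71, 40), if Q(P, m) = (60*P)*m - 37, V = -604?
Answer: 104237716233/611852 ≈ 1.7036e+5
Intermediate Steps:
Q(P, m) = -37 + 60*P*m (Q(P, m) = 60*P*m - 37 = -37 + 60*P*m)
s = 773957/611852 (s = -609/(-604) + (-13*(-8)*5)/2026 = -609*(-1/604) + (104*5)*(1/2026) = 609/604 + 520*(1/2026) = 609/604 + 260/1013 = 773957/611852 ≈ 1.2649)
s + Q(71, 40) = 773957/611852 + (-37 + 60*71*40) = 773957/611852 + (-37 + 170400) = 773957/611852 + 170363 = 104237716233/611852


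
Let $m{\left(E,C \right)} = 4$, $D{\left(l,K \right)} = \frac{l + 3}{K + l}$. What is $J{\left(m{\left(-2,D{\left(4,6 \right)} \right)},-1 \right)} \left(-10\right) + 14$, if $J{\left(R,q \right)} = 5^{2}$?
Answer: $-236$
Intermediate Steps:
$D{\left(l,K \right)} = \frac{3 + l}{K + l}$
$J{\left(R,q \right)} = 25$
$J{\left(m{\left(-2,D{\left(4,6 \right)} \right)},-1 \right)} \left(-10\right) + 14 = 25 \left(-10\right) + 14 = -250 + 14 = -236$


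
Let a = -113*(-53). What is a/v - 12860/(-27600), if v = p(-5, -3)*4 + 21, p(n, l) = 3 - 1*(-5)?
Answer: 156583/1380 ≈ 113.47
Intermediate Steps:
p(n, l) = 8 (p(n, l) = 3 + 5 = 8)
a = 5989
v = 53 (v = 8*4 + 21 = 32 + 21 = 53)
a/v - 12860/(-27600) = 5989/53 - 12860/(-27600) = 5989*(1/53) - 12860*(-1/27600) = 113 + 643/1380 = 156583/1380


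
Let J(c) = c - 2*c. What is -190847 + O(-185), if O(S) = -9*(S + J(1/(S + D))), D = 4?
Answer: -34241951/181 ≈ -1.8918e+5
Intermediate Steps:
J(c) = -c
O(S) = -9*S + 9/(4 + S) (O(S) = -9*(S - 1/(S + 4)) = -9*(S - 1/(4 + S)) = -9*S + 9/(4 + S))
-190847 + O(-185) = -190847 + 9*(1 - 1*(-185)*(4 - 185))/(4 - 185) = -190847 + 9*(1 - 1*(-185)*(-181))/(-181) = -190847 + 9*(-1/181)*(1 - 33485) = -190847 + 9*(-1/181)*(-33484) = -190847 + 301356/181 = -34241951/181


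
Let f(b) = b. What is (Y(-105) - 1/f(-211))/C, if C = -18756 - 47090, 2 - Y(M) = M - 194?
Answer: -31756/6946753 ≈ -0.0045713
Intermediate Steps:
Y(M) = 196 - M (Y(M) = 2 - (M - 194) = 2 - (-194 + M) = 2 + (194 - M) = 196 - M)
C = -65846
(Y(-105) - 1/f(-211))/C = ((196 - 1*(-105)) - 1/(-211))/(-65846) = ((196 + 105) - 1*(-1/211))*(-1/65846) = (301 + 1/211)*(-1/65846) = (63512/211)*(-1/65846) = -31756/6946753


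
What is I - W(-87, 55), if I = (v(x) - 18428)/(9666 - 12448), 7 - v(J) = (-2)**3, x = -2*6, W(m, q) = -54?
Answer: 168641/2782 ≈ 60.619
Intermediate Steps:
x = -12
v(J) = 15 (v(J) = 7 - 1*(-2)**3 = 7 - 1*(-8) = 7 + 8 = 15)
I = 18413/2782 (I = (15 - 18428)/(9666 - 12448) = -18413/(-2782) = -18413*(-1/2782) = 18413/2782 ≈ 6.6186)
I - W(-87, 55) = 18413/2782 - 1*(-54) = 18413/2782 + 54 = 168641/2782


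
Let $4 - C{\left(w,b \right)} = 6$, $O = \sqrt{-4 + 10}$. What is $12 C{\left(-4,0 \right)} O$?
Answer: $- 24 \sqrt{6} \approx -58.788$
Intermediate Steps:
$O = \sqrt{6} \approx 2.4495$
$C{\left(w,b \right)} = -2$ ($C{\left(w,b \right)} = 4 - 6 = -2$)
$12 C{\left(-4,0 \right)} O = 12 \left(-2\right) \sqrt{6} = - 24 \sqrt{6}$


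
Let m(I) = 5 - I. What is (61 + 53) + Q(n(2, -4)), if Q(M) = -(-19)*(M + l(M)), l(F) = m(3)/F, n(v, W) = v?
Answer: 171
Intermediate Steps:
l(F) = 2/F (l(F) = (5 - 1*3)/F = (5 - 3)/F = 2/F)
Q(M) = 19*M + 38/M (Q(M) = -(-19)*(M + 2/M) = -(-38/M - 19*M) = 19*M + 38/M)
(61 + 53) + Q(n(2, -4)) = (61 + 53) + (19*2 + 38/2) = 114 + (38 + 38*(½)) = 114 + (38 + 19) = 114 + 57 = 171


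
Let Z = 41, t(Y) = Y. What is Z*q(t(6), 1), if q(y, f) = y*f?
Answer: 246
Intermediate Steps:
q(y, f) = f*y
Z*q(t(6), 1) = 41*(1*6) = 41*6 = 246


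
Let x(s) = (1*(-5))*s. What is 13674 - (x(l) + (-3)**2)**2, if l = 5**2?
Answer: 218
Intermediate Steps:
l = 25
x(s) = -5*s
13674 - (x(l) + (-3)**2)**2 = 13674 - (-5*25 + (-3)**2)**2 = 13674 - (-125 + 9)**2 = 13674 - 1*(-116)**2 = 13674 - 1*13456 = 13674 - 13456 = 218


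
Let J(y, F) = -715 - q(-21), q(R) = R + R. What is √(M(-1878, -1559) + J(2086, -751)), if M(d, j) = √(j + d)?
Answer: √(-673 + I*√3437) ≈ 1.1289 + 25.967*I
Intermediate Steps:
q(R) = 2*R
M(d, j) = √(d + j)
J(y, F) = -673 (J(y, F) = -715 - 2*(-21) = -715 - 1*(-42) = -715 + 42 = -673)
√(M(-1878, -1559) + J(2086, -751)) = √(√(-1878 - 1559) - 673) = √(√(-3437) - 673) = √(I*√3437 - 673) = √(-673 + I*√3437)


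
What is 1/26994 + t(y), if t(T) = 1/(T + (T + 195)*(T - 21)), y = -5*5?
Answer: -6383/70589310 ≈ -9.0424e-5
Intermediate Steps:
y = -25
t(T) = 1/(T + (-21 + T)*(195 + T)) (t(T) = 1/(T + (195 + T)*(-21 + T)) = 1/(T + (-21 + T)*(195 + T)))
1/26994 + t(y) = 1/26994 + 1/(-4095 + (-25)**2 + 175*(-25)) = 1/26994 + 1/(-4095 + 625 - 4375) = 1/26994 + 1/(-7845) = 1/26994 - 1/7845 = -6383/70589310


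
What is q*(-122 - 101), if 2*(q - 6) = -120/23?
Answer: -17394/23 ≈ -756.26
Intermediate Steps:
q = 78/23 (q = 6 + (-120/23)/2 = 6 + (-120*1/23)/2 = 6 + (1/2)*(-120/23) = 6 - 60/23 = 78/23 ≈ 3.3913)
q*(-122 - 101) = 78*(-122 - 101)/23 = (78/23)*(-223) = -17394/23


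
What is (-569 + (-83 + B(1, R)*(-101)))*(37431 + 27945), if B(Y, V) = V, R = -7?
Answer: 3595680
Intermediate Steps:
(-569 + (-83 + B(1, R)*(-101)))*(37431 + 27945) = (-569 + (-83 - 7*(-101)))*(37431 + 27945) = (-569 + (-83 + 707))*65376 = (-569 + 624)*65376 = 55*65376 = 3595680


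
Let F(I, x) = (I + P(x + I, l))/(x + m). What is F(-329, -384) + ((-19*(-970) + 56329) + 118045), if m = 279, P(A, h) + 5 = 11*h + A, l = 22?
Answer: 578435/3 ≈ 1.9281e+5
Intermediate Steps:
P(A, h) = -5 + A + 11*h (P(A, h) = -5 + (11*h + A) = -5 + (A + 11*h) = -5 + A + 11*h)
F(I, x) = (237 + x + 2*I)/(279 + x) (F(I, x) = (I + (-5 + (x + I) + 11*22))/(x + 279) = (I + (-5 + (I + x) + 242))/(279 + x) = (I + (237 + I + x))/(279 + x) = (237 + x + 2*I)/(279 + x))
F(-329, -384) + ((-19*(-970) + 56329) + 118045) = (237 - 384 + 2*(-329))/(279 - 384) + ((-19*(-970) + 56329) + 118045) = (237 - 384 - 658)/(-105) + ((18430 + 56329) + 118045) = -1/105*(-805) + (74759 + 118045) = 23/3 + 192804 = 578435/3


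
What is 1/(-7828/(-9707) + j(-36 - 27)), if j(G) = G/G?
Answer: 9707/17535 ≈ 0.55358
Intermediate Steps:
j(G) = 1
1/(-7828/(-9707) + j(-36 - 27)) = 1/(-7828/(-9707) + 1) = 1/(-7828*(-1/9707) + 1) = 1/(7828/9707 + 1) = 1/(17535/9707) = 9707/17535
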